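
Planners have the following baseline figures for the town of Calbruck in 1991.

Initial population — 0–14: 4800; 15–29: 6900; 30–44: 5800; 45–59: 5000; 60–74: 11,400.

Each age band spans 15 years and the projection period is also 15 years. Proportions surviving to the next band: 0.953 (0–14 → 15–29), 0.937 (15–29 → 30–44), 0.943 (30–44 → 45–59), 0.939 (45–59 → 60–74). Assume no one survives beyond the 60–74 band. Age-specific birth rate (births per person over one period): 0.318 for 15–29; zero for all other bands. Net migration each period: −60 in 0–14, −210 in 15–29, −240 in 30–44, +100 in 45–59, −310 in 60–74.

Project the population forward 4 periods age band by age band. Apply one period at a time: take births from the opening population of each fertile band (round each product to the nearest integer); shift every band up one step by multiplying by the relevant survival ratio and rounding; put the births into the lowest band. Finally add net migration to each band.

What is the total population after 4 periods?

Numbering the groups 1..5 from youngest to oldest:
Period 1:
Births: 6900 × 0.318 = 2194
Group 2: 4800 × 0.953 = 4574
Group 3: 6900 × 0.937 = 6465
Group 4: 5800 × 0.943 = 5469
Group 5: 5000 × 0.939 = 4695
Net migration: Group 1 − 60 → 2134; Group 2 − 210 → 4364; Group 3 − 240 → 6225; Group 4 + 100 → 5569; Group 5 − 310 → 4385
Giving 2134 / 4364 / 6225 / 5569 / 4385.
Period 2:
Births: 4364 × 0.318 = 1388
Group 2: 2134 × 0.953 = 2034
Group 3: 4364 × 0.937 = 4089
Group 4: 6225 × 0.943 = 5870
Group 5: 5569 × 0.939 = 5229
Net migration: Group 1 − 60 → 1328; Group 2 − 210 → 1824; Group 3 − 240 → 3849; Group 4 + 100 → 5970; Group 5 − 310 → 4919
Giving 1328 / 1824 / 3849 / 5970 / 4919.
Period 3:
Births: 1824 × 0.318 = 580
Group 2: 1328 × 0.953 = 1266
Group 3: 1824 × 0.937 = 1709
Group 4: 3849 × 0.943 = 3630
Group 5: 5970 × 0.939 = 5606
Net migration: Group 1 − 60 → 520; Group 2 − 210 → 1056; Group 3 − 240 → 1469; Group 4 + 100 → 3730; Group 5 − 310 → 5296
Giving 520 / 1056 / 1469 / 3730 / 5296.
Period 4:
Births: 1056 × 0.318 = 336
Group 2: 520 × 0.953 = 496
Group 3: 1056 × 0.937 = 989
Group 4: 1469 × 0.943 = 1385
Group 5: 3730 × 0.939 = 3502
Net migration: Group 1 − 60 → 276; Group 2 − 210 → 286; Group 3 − 240 → 749; Group 4 + 100 → 1485; Group 5 − 310 → 3192
Giving 276 / 286 / 749 / 1485 / 3192.
Total after period 4: 276 + 286 + 749 + 1485 + 3192 = 5988

5988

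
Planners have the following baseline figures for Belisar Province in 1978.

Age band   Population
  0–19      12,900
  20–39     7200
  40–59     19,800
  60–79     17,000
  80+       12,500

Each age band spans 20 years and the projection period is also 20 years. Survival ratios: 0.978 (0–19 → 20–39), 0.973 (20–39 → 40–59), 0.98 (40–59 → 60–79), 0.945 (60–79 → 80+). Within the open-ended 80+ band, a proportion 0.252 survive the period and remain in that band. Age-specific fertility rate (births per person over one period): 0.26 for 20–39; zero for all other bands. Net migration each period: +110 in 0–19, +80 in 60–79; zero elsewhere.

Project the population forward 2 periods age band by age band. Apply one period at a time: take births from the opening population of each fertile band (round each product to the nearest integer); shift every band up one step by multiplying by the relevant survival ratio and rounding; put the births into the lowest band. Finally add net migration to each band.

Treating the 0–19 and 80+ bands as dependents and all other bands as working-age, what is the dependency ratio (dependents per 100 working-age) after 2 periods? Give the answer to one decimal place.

(Bands numbered youngest = 1 to oldest = 5.)
After projecting period 1:
Births: 7200 × 0.26 = 1872
Band 2: 12900 × 0.978 = 12616
Band 3: 7200 × 0.973 = 7006
Band 4: 19800 × 0.98 = 19404
Band 5: 17000 × 0.945 + 12500 × 0.252 = 16065 + 3150 = 19215
Net migration: Band 1 + 110 → 1982; Band 4 + 80 → 19484
End of period: [1982, 12616, 7006, 19484, 19215]
After projecting period 2:
Births: 12616 × 0.26 = 3280
Band 2: 1982 × 0.978 = 1938
Band 3: 12616 × 0.973 = 12275
Band 4: 7006 × 0.98 = 6866
Band 5: 19484 × 0.945 + 19215 × 0.252 = 18412 + 4842 = 23254
Net migration: Band 1 + 110 → 3390; Band 4 + 80 → 6946
End of period: [3390, 1938, 12275, 6946, 23254]
Dependents (band 0–19 + band 80+) = 3390 + 23254 = 26644; working-age = 21159; ratio = 26644/21159 × 100 = 125.9

125.9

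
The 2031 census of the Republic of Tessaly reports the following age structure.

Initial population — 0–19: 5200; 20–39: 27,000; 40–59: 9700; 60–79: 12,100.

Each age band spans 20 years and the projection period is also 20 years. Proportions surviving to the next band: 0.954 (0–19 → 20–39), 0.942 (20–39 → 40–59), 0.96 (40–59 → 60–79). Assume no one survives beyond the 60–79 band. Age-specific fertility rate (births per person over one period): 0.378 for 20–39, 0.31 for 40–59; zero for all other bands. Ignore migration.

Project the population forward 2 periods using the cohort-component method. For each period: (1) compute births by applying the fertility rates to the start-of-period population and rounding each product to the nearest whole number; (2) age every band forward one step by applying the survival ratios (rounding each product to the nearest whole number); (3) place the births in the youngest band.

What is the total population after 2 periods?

[period 1]
Births: 27000 × 0.378 = 10206 ; 9700 × 0.31 = 3007 — total 13213
20–39: 5200 × 0.954 = 4961
40–59: 27000 × 0.942 = 25434
60–79: 9700 × 0.96 = 9312
→ [13213, 4961, 25434, 9312]
[period 2]
Births: 4961 × 0.378 = 1875 ; 25434 × 0.31 = 7885 — total 9760
20–39: 13213 × 0.954 = 12605
40–59: 4961 × 0.942 = 4673
60–79: 25434 × 0.96 = 24417
→ [9760, 12605, 4673, 24417]
Total after period 2: 9760 + 12605 + 4673 + 24417 = 51455

51455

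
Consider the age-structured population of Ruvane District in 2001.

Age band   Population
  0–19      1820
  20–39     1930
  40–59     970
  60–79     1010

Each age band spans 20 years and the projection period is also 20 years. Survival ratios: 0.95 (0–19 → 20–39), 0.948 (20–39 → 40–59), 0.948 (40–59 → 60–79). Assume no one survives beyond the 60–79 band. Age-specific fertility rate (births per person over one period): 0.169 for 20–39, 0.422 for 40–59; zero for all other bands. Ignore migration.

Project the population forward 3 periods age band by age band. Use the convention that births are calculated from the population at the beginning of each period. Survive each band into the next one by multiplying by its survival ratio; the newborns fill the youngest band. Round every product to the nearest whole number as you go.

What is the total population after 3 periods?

Call the bands 1 to 4, youngest first.
— Period 1 —
Births: 1930 * 0.169 = 326 ; 970 * 0.422 = 409 → 735
Band 2: 1820 * 0.95 = 1729
Band 3: 1930 * 0.948 = 1830
Band 4: 970 * 0.948 = 920
Giving 735 / 1729 / 1830 / 920.
— Period 2 —
Births: 1729 * 0.169 = 292 ; 1830 * 0.422 = 772 → 1064
Band 2: 735 * 0.95 = 698
Band 3: 1729 * 0.948 = 1639
Band 4: 1830 * 0.948 = 1735
Giving 1064 / 698 / 1639 / 1735.
— Period 3 —
Births: 698 * 0.169 = 118 ; 1639 * 0.422 = 692 → 810
Band 2: 1064 * 0.95 = 1011
Band 3: 698 * 0.948 = 662
Band 4: 1639 * 0.948 = 1554
Giving 810 / 1011 / 662 / 1554.
Total after period 3: 810 + 1011 + 662 + 1554 = 4037

4037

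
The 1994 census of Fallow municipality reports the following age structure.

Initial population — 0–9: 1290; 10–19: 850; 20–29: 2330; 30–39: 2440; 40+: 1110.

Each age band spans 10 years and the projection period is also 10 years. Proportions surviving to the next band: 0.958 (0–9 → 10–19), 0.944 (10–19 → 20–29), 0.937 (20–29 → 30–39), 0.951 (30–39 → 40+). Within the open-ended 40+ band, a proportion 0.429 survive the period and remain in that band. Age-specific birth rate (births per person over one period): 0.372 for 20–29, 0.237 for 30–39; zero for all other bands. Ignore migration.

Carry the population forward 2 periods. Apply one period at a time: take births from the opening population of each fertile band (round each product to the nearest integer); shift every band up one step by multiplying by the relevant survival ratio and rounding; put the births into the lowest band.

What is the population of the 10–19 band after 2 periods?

Period 1:
Births: 2330 * 0.372 = 867, 2440 * 0.237 = 578 → 1445
10–19: 1290 * 0.958 = 1236
20–29: 850 * 0.944 = 802
30–39: 2330 * 0.937 = 2183
40+: 2440 * 0.951 + 1110 * 0.429 = 2320 + 476 = 2796
End of period: [1445, 1236, 802, 2183, 2796]
Period 2:
Births: 802 * 0.372 = 298, 2183 * 0.237 = 517 → 815
10–19: 1445 * 0.958 = 1384
20–29: 1236 * 0.944 = 1167
30–39: 802 * 0.937 = 751
40+: 2183 * 0.951 + 2796 * 0.429 = 2076 + 1199 = 3275
End of period: [815, 1384, 1167, 751, 3275]

1384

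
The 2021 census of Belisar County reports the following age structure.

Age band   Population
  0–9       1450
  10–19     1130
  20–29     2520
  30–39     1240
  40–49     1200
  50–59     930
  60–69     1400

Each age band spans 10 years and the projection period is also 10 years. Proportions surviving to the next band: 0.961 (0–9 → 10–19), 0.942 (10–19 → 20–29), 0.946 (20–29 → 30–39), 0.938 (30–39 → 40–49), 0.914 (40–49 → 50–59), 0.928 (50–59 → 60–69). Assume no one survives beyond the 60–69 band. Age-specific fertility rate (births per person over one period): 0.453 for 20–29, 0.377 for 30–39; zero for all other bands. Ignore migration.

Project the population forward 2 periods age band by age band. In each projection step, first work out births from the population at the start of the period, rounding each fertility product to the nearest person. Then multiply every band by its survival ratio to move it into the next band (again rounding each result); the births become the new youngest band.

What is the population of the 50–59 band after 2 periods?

1063

Let band 1 be 0–9 through band 7 = 60–69.
Period 1:
Births: 2520 × 0.453 = 1142  |  1240 × 0.377 = 467 ⇒ total 1609
Band 2: 1450 × 0.961 = 1393
Band 3: 1130 × 0.942 = 1064
Band 4: 2520 × 0.946 = 2384
Band 5: 1240 × 0.938 = 1163
Band 6: 1200 × 0.914 = 1097
Band 7: 930 × 0.928 = 863
→ [1609, 1393, 1064, 2384, 1163, 1097, 863]
Period 2:
Births: 1064 × 0.453 = 482  |  2384 × 0.377 = 899 ⇒ total 1381
Band 2: 1609 × 0.961 = 1546
Band 3: 1393 × 0.942 = 1312
Band 4: 1064 × 0.946 = 1007
Band 5: 2384 × 0.938 = 2236
Band 6: 1163 × 0.914 = 1063
Band 7: 1097 × 0.928 = 1018
→ [1381, 1546, 1312, 1007, 2236, 1063, 1018]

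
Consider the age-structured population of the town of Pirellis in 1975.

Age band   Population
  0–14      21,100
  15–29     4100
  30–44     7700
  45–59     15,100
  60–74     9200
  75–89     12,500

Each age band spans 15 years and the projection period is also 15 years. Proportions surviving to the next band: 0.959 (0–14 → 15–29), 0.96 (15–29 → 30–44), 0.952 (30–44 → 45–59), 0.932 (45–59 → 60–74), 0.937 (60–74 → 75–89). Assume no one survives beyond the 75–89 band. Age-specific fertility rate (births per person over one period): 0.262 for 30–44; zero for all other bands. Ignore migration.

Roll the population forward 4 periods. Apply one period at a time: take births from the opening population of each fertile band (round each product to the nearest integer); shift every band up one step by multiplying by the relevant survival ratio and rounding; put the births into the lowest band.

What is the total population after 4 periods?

[period 1]
Births: 7700 × 0.262 = 2017
15–29: 21100 × 0.959 = 20235
30–44: 4100 × 0.96 = 3936
45–59: 7700 × 0.952 = 7330
60–74: 15100 × 0.932 = 14073
75–89: 9200 × 0.937 = 8620
Population now: 0–14=2017, 15–29=20235, 30–44=3936, 45–59=7330, 60–74=14073, 75–89=8620
[period 2]
Births: 3936 × 0.262 = 1031
15–29: 2017 × 0.959 = 1934
30–44: 20235 × 0.96 = 19426
45–59: 3936 × 0.952 = 3747
60–74: 7330 × 0.932 = 6832
75–89: 14073 × 0.937 = 13186
Population now: 0–14=1031, 15–29=1934, 30–44=19426, 45–59=3747, 60–74=6832, 75–89=13186
[period 3]
Births: 19426 × 0.262 = 5090
15–29: 1031 × 0.959 = 989
30–44: 1934 × 0.96 = 1857
45–59: 19426 × 0.952 = 18494
60–74: 3747 × 0.932 = 3492
75–89: 6832 × 0.937 = 6402
Population now: 0–14=5090, 15–29=989, 30–44=1857, 45–59=18494, 60–74=3492, 75–89=6402
[period 4]
Births: 1857 × 0.262 = 487
15–29: 5090 × 0.959 = 4881
30–44: 989 × 0.96 = 949
45–59: 1857 × 0.952 = 1768
60–74: 18494 × 0.932 = 17236
75–89: 3492 × 0.937 = 3272
Population now: 0–14=487, 15–29=4881, 30–44=949, 45–59=1768, 60–74=17236, 75–89=3272
Total after period 4: 487 + 4881 + 949 + 1768 + 17236 + 3272 = 28593

28593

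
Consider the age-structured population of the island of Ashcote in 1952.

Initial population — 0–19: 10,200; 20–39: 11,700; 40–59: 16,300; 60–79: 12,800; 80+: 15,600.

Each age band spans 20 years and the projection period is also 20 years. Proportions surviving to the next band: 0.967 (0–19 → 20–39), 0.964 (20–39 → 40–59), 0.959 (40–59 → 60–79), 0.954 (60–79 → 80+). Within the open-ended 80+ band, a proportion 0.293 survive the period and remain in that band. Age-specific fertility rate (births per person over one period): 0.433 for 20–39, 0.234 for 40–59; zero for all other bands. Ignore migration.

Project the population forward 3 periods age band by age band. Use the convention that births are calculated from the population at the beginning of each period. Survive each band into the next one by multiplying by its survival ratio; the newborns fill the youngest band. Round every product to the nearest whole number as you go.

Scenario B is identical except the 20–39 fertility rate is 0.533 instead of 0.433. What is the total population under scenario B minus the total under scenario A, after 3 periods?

3505

Let band 1 be 0–19 through band 5 = 80+.
Period 1:
Births: 11700 × 0.433 = 5066 ; 16300 × 0.234 = 3814 — total 8880
Band 2: 10200 × 0.967 = 9863
Band 3: 11700 × 0.964 = 11279
Band 4: 16300 × 0.959 = 15632
Band 5: 12800 × 0.954 + 15600 × 0.293 = 12211 + 4571 = 16782
Giving 8880 / 9863 / 11279 / 15632 / 16782.
Period 2:
Births: 9863 × 0.433 = 4271 ; 11279 × 0.234 = 2639 — total 6910
Band 2: 8880 × 0.967 = 8587
Band 3: 9863 × 0.964 = 9508
Band 4: 11279 × 0.959 = 10817
Band 5: 15632 × 0.954 + 16782 × 0.293 = 14913 + 4917 = 19830
Giving 6910 / 8587 / 9508 / 10817 / 19830.
Period 3:
Births: 8587 × 0.433 = 3718 ; 9508 × 0.234 = 2225 — total 5943
Band 2: 6910 × 0.967 = 6682
Band 3: 8587 × 0.964 = 8278
Band 4: 9508 × 0.959 = 9118
Band 5: 10817 × 0.954 + 19830 × 0.293 = 10319 + 5810 = 16129
Giving 5943 / 6682 / 8278 / 9118 / 16129.
Scenario A total after 3 periods: 46150
Scenario B projection —
Period 1:
Births: 11700 × 0.533 = 6236 ; 16300 × 0.234 = 3814 — total 10050
Band 2: 10200 × 0.967 = 9863
Band 3: 11700 × 0.964 = 11279
Band 4: 16300 × 0.959 = 15632
Band 5: 12800 × 0.954 + 15600 × 0.293 = 12211 + 4571 = 16782
Giving 10050 / 9863 / 11279 / 15632 / 16782.
Period 2:
Births: 9863 × 0.533 = 5257 ; 11279 × 0.234 = 2639 — total 7896
Band 2: 10050 × 0.967 = 9718
Band 3: 9863 × 0.964 = 9508
Band 4: 11279 × 0.959 = 10817
Band 5: 15632 × 0.954 + 16782 × 0.293 = 14913 + 4917 = 19830
Giving 7896 / 9718 / 9508 / 10817 / 19830.
Period 3:
Births: 9718 × 0.533 = 5180 ; 9508 × 0.234 = 2225 — total 7405
Band 2: 7896 × 0.967 = 7635
Band 3: 9718 × 0.964 = 9368
Band 4: 9508 × 0.959 = 9118
Band 5: 10817 × 0.954 + 19830 × 0.293 = 10319 + 5810 = 16129
Giving 7405 / 7635 / 9368 / 9118 / 16129.
Scenario B total after 3 periods: 49655
Difference B − A = 49655 − 46150 = 3505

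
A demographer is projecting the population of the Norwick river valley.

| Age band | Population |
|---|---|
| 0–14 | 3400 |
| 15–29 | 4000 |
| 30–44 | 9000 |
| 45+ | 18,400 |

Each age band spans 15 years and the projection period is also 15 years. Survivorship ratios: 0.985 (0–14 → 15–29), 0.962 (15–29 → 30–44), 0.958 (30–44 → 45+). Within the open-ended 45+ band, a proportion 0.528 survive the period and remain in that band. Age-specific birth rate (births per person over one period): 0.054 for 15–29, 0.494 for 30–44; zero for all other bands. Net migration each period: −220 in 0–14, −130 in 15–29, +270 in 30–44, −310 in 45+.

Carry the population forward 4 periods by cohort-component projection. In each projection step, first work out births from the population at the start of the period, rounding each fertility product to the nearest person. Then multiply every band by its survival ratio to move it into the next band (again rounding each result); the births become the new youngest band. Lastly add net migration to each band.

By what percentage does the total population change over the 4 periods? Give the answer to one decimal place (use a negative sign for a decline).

-57.9

Period 1.
Births: 4000 × 0.054 = 216 ; 9000 × 0.494 = 4446 → 4662
15–29: 3400 × 0.985 = 3349
30–44: 4000 × 0.962 = 3848
45+: 9000 × 0.958 + 18400 × 0.528 = 8622 + 9715 = 18337
Net migration: 0–14 − 220 → 4442; 15–29 − 130 → 3219; 30–44 + 270 → 4118; 45+ − 310 → 18027
Giving 4442 / 3219 / 4118 / 18027.
Period 2.
Births: 3219 × 0.054 = 174 ; 4118 × 0.494 = 2034 → 2208
15–29: 4442 × 0.985 = 4375
30–44: 3219 × 0.962 = 3097
45+: 4118 × 0.958 + 18027 × 0.528 = 3945 + 9518 = 13463
Net migration: 0–14 − 220 → 1988; 15–29 − 130 → 4245; 30–44 + 270 → 3367; 45+ − 310 → 13153
Giving 1988 / 4245 / 3367 / 13153.
Period 3.
Births: 4245 × 0.054 = 229 ; 3367 × 0.494 = 1663 → 1892
15–29: 1988 × 0.985 = 1958
30–44: 4245 × 0.962 = 4084
45+: 3367 × 0.958 + 13153 × 0.528 = 3226 + 6945 = 10171
Net migration: 0–14 − 220 → 1672; 15–29 − 130 → 1828; 30–44 + 270 → 4354; 45+ − 310 → 9861
Giving 1672 / 1828 / 4354 / 9861.
Period 4.
Births: 1828 × 0.054 = 99 ; 4354 × 0.494 = 2151 → 2250
15–29: 1672 × 0.985 = 1647
30–44: 1828 × 0.962 = 1759
45+: 4354 × 0.958 + 9861 × 0.528 = 4171 + 5207 = 9378
Net migration: 0–14 − 220 → 2030; 15–29 − 130 → 1517; 30–44 + 270 → 2029; 45+ − 310 → 9068
Giving 2030 / 1517 / 2029 / 9068.
Total: 34800 → 14644; change = -20156; percentage change = -57.9%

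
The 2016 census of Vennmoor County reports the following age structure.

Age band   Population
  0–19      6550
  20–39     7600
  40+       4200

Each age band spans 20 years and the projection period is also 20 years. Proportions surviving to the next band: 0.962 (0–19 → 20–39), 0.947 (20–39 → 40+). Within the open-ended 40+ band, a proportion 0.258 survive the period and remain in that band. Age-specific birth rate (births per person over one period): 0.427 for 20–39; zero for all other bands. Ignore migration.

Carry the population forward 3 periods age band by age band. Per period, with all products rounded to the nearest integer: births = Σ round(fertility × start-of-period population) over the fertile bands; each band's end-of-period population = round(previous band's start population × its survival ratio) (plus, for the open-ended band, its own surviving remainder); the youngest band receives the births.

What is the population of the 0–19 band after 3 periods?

Numbering the groups 1..3 from youngest to oldest:
[period 1]
Births: 7600 * 0.427 = 3245
Group 2: 6550 * 0.962 = 6301
Group 3: 7600 * 0.947 + 4200 * 0.258 = 7197 + 1084 = 8281
Giving 3245 / 6301 / 8281.
[period 2]
Births: 6301 * 0.427 = 2691
Group 2: 3245 * 0.962 = 3122
Group 3: 6301 * 0.947 + 8281 * 0.258 = 5967 + 2136 = 8103
Giving 2691 / 3122 / 8103.
[period 3]
Births: 3122 * 0.427 = 1333
Group 2: 2691 * 0.962 = 2589
Group 3: 3122 * 0.947 + 8103 * 0.258 = 2957 + 2091 = 5048
Giving 1333 / 2589 / 5048.

1333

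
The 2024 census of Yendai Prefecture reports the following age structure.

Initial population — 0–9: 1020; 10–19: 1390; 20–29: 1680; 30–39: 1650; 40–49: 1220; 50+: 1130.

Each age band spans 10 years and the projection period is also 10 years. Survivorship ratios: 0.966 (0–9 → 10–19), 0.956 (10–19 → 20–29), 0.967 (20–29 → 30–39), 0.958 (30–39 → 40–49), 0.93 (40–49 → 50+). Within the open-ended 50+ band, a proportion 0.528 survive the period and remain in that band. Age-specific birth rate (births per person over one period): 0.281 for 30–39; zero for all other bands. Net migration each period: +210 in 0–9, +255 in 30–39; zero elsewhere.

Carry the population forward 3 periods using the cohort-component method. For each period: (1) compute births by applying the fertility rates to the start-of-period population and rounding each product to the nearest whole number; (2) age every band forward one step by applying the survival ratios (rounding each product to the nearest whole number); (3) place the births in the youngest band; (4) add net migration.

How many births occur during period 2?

Call the groups 1 to 6, youngest first.
— Period 1 —
Births: 1650 × 0.281 = 464
Group 2: 1020 × 0.966 = 985
Group 3: 1390 × 0.956 = 1329
Group 4: 1680 × 0.967 = 1625
Group 5: 1650 × 0.958 = 1581
Group 6: 1220 × 0.93 + 1130 × 0.528 = 1135 + 597 = 1732
Net migration: Group 1 + 210 → 674; Group 4 + 255 → 1880
Population now: 0–9=674, 10–19=985, 20–29=1329, 30–39=1880, 40–49=1581, 50+=1732
— Period 2 —
Births: 1880 × 0.281 = 528
Group 2: 674 × 0.966 = 651
Group 3: 985 × 0.956 = 942
Group 4: 1329 × 0.967 = 1285
Group 5: 1880 × 0.958 = 1801
Group 6: 1581 × 0.93 + 1732 × 0.528 = 1470 + 914 = 2384
Net migration: Group 1 + 210 → 738; Group 4 + 255 → 1540
Population now: 0–9=738, 10–19=651, 20–29=942, 30–39=1540, 40–49=1801, 50+=2384

528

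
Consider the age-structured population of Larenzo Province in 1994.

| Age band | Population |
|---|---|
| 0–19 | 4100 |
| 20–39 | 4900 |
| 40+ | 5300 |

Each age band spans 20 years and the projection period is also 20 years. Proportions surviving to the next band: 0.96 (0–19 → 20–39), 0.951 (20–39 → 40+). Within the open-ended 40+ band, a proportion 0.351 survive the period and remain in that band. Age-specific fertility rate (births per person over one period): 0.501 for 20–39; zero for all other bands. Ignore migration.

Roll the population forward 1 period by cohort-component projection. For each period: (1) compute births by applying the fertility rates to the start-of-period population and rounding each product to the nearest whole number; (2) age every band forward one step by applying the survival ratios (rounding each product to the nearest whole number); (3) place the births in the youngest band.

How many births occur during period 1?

Let group 1 be 0–19 through group 3 = 40+.
— Period 1 —
Births: 4900 * 0.501 = 2455
Group 2: 4100 * 0.96 = 3936
Group 3: 4900 * 0.951 + 5300 * 0.351 = 4660 + 1860 = 6520
Giving 2455 / 3936 / 6520.

2455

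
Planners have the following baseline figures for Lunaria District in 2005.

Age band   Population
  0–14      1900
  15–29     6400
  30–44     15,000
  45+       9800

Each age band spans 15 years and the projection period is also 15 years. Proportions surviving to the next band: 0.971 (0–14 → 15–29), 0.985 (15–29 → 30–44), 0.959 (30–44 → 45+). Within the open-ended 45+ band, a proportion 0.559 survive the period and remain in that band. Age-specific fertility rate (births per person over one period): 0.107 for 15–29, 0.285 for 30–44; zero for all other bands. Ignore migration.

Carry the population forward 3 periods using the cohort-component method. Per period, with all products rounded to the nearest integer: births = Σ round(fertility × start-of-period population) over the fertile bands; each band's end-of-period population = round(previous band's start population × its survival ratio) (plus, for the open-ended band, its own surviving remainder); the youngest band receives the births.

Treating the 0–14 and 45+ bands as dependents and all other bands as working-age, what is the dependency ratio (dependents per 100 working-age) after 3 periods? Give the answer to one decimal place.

[period 1]
Births: 6400 × 0.107 = 685  |  15000 × 0.285 = 4275 → total 4960
15–29: 1900 × 0.971 = 1845
30–44: 6400 × 0.985 = 6304
45+: 15000 × 0.959 + 9800 × 0.559 = 14385 + 5478 = 19863
Population now: 0–14=4960, 15–29=1845, 30–44=6304, 45+=19863
[period 2]
Births: 1845 × 0.107 = 197  |  6304 × 0.285 = 1797 → total 1994
15–29: 4960 × 0.971 = 4816
30–44: 1845 × 0.985 = 1817
45+: 6304 × 0.959 + 19863 × 0.559 = 6046 + 11103 = 17149
Population now: 0–14=1994, 15–29=4816, 30–44=1817, 45+=17149
[period 3]
Births: 4816 × 0.107 = 515  |  1817 × 0.285 = 518 → total 1033
15–29: 1994 × 0.971 = 1936
30–44: 4816 × 0.985 = 4744
45+: 1817 × 0.959 + 17149 × 0.559 = 1743 + 9586 = 11329
Population now: 0–14=1033, 15–29=1936, 30–44=4744, 45+=11329
Dependents (band 0–14 + band 45+) = 1033 + 11329 = 12362; working-age = 6680; ratio = 12362/6680 × 100 = 185.1

185.1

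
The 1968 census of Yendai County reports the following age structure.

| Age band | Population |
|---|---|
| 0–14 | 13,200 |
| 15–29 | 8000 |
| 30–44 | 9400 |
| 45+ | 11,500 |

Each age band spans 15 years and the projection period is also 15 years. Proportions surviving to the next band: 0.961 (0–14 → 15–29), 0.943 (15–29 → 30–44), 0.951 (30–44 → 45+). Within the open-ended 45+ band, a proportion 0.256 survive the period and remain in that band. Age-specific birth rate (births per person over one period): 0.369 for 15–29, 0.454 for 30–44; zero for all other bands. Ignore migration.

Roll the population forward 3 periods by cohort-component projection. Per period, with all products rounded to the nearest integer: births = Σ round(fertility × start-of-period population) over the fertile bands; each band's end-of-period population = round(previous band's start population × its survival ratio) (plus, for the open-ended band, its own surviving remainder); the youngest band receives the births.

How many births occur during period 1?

7220

Call the bands 1 to 4, youngest first.
Period 1:
Births: 8000 × 0.369 = 2952  |  9400 × 0.454 = 4268 ⇒ total 7220
Band 2: 13200 × 0.961 = 12685
Band 3: 8000 × 0.943 = 7544
Band 4: 9400 × 0.951 + 11500 × 0.256 = 8939 + 2944 = 11883
End of period: [7220, 12685, 7544, 11883]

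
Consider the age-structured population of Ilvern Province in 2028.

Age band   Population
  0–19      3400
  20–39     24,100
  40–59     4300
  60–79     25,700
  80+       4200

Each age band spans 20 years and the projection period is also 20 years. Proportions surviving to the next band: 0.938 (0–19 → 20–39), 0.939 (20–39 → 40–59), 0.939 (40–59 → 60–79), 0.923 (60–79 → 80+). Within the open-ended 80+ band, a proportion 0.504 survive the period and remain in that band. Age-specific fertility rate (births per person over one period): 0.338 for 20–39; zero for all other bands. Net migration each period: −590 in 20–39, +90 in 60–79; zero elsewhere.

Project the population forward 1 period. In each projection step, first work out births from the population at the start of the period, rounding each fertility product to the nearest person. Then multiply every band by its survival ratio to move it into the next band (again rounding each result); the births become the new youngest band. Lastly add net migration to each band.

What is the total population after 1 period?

63341

Let group 1 be 0–19 through group 5 = 80+.
— Period 1 —
Births: 24100 × 0.338 = 8146
Group 2: 3400 × 0.938 = 3189
Group 3: 24100 × 0.939 = 22630
Group 4: 4300 × 0.939 = 4038
Group 5: 25700 × 0.923 + 4200 × 0.504 = 23721 + 2117 = 25838
Net migration: Group 2 − 590 → 2599; Group 4 + 90 → 4128
Population now: 0–19=8146, 20–39=2599, 40–59=22630, 60–79=4128, 80+=25838
Total after period 1: 8146 + 2599 + 22630 + 4128 + 25838 = 63341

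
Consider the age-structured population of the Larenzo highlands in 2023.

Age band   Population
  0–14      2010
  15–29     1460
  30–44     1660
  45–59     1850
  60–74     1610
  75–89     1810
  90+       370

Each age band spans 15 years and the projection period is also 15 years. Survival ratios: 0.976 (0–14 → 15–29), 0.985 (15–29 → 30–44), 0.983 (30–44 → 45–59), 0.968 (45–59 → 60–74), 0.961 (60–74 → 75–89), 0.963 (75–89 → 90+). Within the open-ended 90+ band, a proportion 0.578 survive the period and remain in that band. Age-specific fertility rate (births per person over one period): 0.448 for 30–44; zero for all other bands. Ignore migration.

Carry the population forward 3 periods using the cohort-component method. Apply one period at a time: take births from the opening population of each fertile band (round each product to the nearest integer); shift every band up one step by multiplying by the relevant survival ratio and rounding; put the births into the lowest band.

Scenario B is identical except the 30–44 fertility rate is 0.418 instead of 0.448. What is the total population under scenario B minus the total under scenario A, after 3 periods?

-148

Call the groups 1 to 7, youngest first.
Period 1.
Births: 1660 * 0.448 = 744
Group 2: 2010 * 0.976 = 1962
Group 3: 1460 * 0.985 = 1438
Group 4: 1660 * 0.983 = 1632
Group 5: 1850 * 0.968 = 1791
Group 6: 1610 * 0.961 = 1547
Group 7: 1810 * 0.963 + 370 * 0.578 = 1743 + 214 = 1957
Population now: 0–14=744, 15–29=1962, 30–44=1438, 45–59=1632, 60–74=1791, 75–89=1547, 90+=1957
Period 2.
Births: 1438 * 0.448 = 644
Group 2: 744 * 0.976 = 726
Group 3: 1962 * 0.985 = 1933
Group 4: 1438 * 0.983 = 1414
Group 5: 1632 * 0.968 = 1580
Group 6: 1791 * 0.961 = 1721
Group 7: 1547 * 0.963 + 1957 * 0.578 = 1490 + 1131 = 2621
Population now: 0–14=644, 15–29=726, 30–44=1933, 45–59=1414, 60–74=1580, 75–89=1721, 90+=2621
Period 3.
Births: 1933 * 0.448 = 866
Group 2: 644 * 0.976 = 629
Group 3: 726 * 0.985 = 715
Group 4: 1933 * 0.983 = 1900
Group 5: 1414 * 0.968 = 1369
Group 6: 1580 * 0.961 = 1518
Group 7: 1721 * 0.963 + 2621 * 0.578 = 1657 + 1515 = 3172
Population now: 0–14=866, 15–29=629, 30–44=715, 45–59=1900, 60–74=1369, 75–89=1518, 90+=3172
Scenario A total after 3 periods: 10169
Scenario B projection —
Period 1.
Births: 1660 * 0.418 = 694
Group 2: 2010 * 0.976 = 1962
Group 3: 1460 * 0.985 = 1438
Group 4: 1660 * 0.983 = 1632
Group 5: 1850 * 0.968 = 1791
Group 6: 1610 * 0.961 = 1547
Group 7: 1810 * 0.963 + 370 * 0.578 = 1743 + 214 = 1957
Population now: 0–14=694, 15–29=1962, 30–44=1438, 45–59=1632, 60–74=1791, 75–89=1547, 90+=1957
Period 2.
Births: 1438 * 0.418 = 601
Group 2: 694 * 0.976 = 677
Group 3: 1962 * 0.985 = 1933
Group 4: 1438 * 0.983 = 1414
Group 5: 1632 * 0.968 = 1580
Group 6: 1791 * 0.961 = 1721
Group 7: 1547 * 0.963 + 1957 * 0.578 = 1490 + 1131 = 2621
Population now: 0–14=601, 15–29=677, 30–44=1933, 45–59=1414, 60–74=1580, 75–89=1721, 90+=2621
Period 3.
Births: 1933 * 0.418 = 808
Group 2: 601 * 0.976 = 587
Group 3: 677 * 0.985 = 667
Group 4: 1933 * 0.983 = 1900
Group 5: 1414 * 0.968 = 1369
Group 6: 1580 * 0.961 = 1518
Group 7: 1721 * 0.963 + 2621 * 0.578 = 1657 + 1515 = 3172
Population now: 0–14=808, 15–29=587, 30–44=667, 45–59=1900, 60–74=1369, 75–89=1518, 90+=3172
Scenario B total after 3 periods: 10021
Difference B − A = 10021 − 10169 = -148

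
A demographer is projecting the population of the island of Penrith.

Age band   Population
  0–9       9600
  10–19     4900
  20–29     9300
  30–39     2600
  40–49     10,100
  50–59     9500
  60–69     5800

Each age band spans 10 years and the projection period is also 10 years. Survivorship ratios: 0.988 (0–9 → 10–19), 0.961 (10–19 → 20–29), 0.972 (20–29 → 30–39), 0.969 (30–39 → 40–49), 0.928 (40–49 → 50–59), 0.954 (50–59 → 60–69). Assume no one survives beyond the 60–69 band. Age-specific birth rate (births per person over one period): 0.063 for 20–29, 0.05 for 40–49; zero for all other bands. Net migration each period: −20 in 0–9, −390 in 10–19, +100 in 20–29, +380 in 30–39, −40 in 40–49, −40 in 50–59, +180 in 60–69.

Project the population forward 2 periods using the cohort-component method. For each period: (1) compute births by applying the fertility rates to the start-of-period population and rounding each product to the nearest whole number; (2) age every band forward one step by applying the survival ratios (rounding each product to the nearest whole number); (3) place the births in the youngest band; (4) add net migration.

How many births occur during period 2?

Let group 1 be 0–9 through group 7 = 60–69.
[period 1]
Births: 9300 × 0.063 = 586  |  10100 × 0.05 = 505 → 1091
Group 2: 9600 × 0.988 = 9485
Group 3: 4900 × 0.961 = 4709
Group 4: 9300 × 0.972 = 9040
Group 5: 2600 × 0.969 = 2519
Group 6: 10100 × 0.928 = 9373
Group 7: 9500 × 0.954 = 9063
Net migration: Group 1 − 20 → 1071; Group 2 − 390 → 9095; Group 3 + 100 → 4809; Group 4 + 380 → 9420; Group 5 − 40 → 2479; Group 6 − 40 → 9333; Group 7 + 180 → 9243
Population now: 0–9=1071, 10–19=9095, 20–29=4809, 30–39=9420, 40–49=2479, 50–59=9333, 60–69=9243
[period 2]
Births: 4809 × 0.063 = 303  |  2479 × 0.05 = 124 → 427
Group 2: 1071 × 0.988 = 1058
Group 3: 9095 × 0.961 = 8740
Group 4: 4809 × 0.972 = 4674
Group 5: 9420 × 0.969 = 9128
Group 6: 2479 × 0.928 = 2301
Group 7: 9333 × 0.954 = 8904
Net migration: Group 1 − 20 → 407; Group 2 − 390 → 668; Group 3 + 100 → 8840; Group 4 + 380 → 5054; Group 5 − 40 → 9088; Group 6 − 40 → 2261; Group 7 + 180 → 9084
Population now: 0–9=407, 10–19=668, 20–29=8840, 30–39=5054, 40–49=9088, 50–59=2261, 60–69=9084

427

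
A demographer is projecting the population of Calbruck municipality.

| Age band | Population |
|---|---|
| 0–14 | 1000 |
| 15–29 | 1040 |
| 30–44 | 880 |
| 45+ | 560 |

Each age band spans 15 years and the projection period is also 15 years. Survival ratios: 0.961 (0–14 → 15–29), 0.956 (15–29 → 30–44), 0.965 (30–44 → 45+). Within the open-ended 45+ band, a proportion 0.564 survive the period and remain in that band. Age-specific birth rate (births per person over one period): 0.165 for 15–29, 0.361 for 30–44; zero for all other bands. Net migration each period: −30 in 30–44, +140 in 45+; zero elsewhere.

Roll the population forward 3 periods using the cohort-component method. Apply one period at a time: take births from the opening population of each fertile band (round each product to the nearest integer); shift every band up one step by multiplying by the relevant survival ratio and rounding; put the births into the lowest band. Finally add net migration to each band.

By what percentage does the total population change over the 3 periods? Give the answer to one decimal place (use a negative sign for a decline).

-4.5

— Period 1 —
Births: 1040 × 0.165 = 172  |  880 × 0.361 = 318 — total 490
15–29: 1000 × 0.961 = 961
30–44: 1040 × 0.956 = 994
45+: 880 × 0.965 + 560 × 0.564 = 849 + 316 = 1165
Net migration: 30–44 − 30 → 964; 45+ + 140 → 1305
End of period: [490, 961, 964, 1305]
— Period 2 —
Births: 961 × 0.165 = 159  |  964 × 0.361 = 348 — total 507
15–29: 490 × 0.961 = 471
30–44: 961 × 0.956 = 919
45+: 964 × 0.965 + 1305 × 0.564 = 930 + 736 = 1666
Net migration: 30–44 − 30 → 889; 45+ + 140 → 1806
End of period: [507, 471, 889, 1806]
— Period 3 —
Births: 471 × 0.165 = 78  |  889 × 0.361 = 321 — total 399
15–29: 507 × 0.961 = 487
30–44: 471 × 0.956 = 450
45+: 889 × 0.965 + 1806 × 0.564 = 858 + 1019 = 1877
Net migration: 30–44 − 30 → 420; 45+ + 140 → 2017
End of period: [399, 487, 420, 2017]
Total: 3480 → 3323; change = -157; percentage change = -4.5%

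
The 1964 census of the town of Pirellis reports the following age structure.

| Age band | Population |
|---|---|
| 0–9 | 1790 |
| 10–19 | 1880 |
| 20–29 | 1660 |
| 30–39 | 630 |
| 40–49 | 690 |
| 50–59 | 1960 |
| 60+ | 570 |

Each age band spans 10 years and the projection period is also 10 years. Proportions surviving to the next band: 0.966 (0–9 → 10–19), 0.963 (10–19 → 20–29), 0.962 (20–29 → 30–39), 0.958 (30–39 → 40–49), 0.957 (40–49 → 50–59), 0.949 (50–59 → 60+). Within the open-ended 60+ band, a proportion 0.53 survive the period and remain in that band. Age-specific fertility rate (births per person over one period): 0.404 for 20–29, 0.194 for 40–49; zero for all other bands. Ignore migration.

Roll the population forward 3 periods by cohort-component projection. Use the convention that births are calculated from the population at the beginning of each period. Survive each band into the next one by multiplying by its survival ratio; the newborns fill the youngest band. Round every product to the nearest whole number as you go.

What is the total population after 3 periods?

8760

(Groups numbered youngest = 1 to oldest = 7.)
[period 1]
Births: 1660 * 0.404 = 671, 690 * 0.194 = 134 — total 805
Group 2: 1790 * 0.966 = 1729
Group 3: 1880 * 0.963 = 1810
Group 4: 1660 * 0.962 = 1597
Group 5: 630 * 0.958 = 604
Group 6: 690 * 0.957 = 660
Group 7: 1960 * 0.949 + 570 * 0.53 = 1860 + 302 = 2162
Population now: 0–9=805, 10–19=1729, 20–29=1810, 30–39=1597, 40–49=604, 50–59=660, 60+=2162
[period 2]
Births: 1810 * 0.404 = 731, 604 * 0.194 = 117 — total 848
Group 2: 805 * 0.966 = 778
Group 3: 1729 * 0.963 = 1665
Group 4: 1810 * 0.962 = 1741
Group 5: 1597 * 0.958 = 1530
Group 6: 604 * 0.957 = 578
Group 7: 660 * 0.949 + 2162 * 0.53 = 626 + 1146 = 1772
Population now: 0–9=848, 10–19=778, 20–29=1665, 30–39=1741, 40–49=1530, 50–59=578, 60+=1772
[period 3]
Births: 1665 * 0.404 = 673, 1530 * 0.194 = 297 — total 970
Group 2: 848 * 0.966 = 819
Group 3: 778 * 0.963 = 749
Group 4: 1665 * 0.962 = 1602
Group 5: 1741 * 0.958 = 1668
Group 6: 1530 * 0.957 = 1464
Group 7: 578 * 0.949 + 1772 * 0.53 = 549 + 939 = 1488
Population now: 0–9=970, 10–19=819, 20–29=749, 30–39=1602, 40–49=1668, 50–59=1464, 60+=1488
Total after period 3: 970 + 819 + 749 + 1602 + 1668 + 1464 + 1488 = 8760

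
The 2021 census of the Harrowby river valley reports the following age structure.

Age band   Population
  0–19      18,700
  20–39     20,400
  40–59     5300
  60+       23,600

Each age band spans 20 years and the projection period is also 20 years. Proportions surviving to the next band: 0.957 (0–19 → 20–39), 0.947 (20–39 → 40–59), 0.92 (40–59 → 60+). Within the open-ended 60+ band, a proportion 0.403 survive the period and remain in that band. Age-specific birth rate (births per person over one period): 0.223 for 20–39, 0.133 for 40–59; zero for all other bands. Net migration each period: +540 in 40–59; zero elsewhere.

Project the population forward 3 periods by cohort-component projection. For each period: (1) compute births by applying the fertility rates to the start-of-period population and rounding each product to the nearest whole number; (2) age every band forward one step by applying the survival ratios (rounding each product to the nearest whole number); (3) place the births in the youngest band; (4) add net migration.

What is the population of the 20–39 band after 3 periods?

Call the groups 1 to 4, youngest first.
After projecting period 1:
Births: 20400 × 0.223 = 4549 ; 5300 × 0.133 = 705 → total 5254
Group 2: 18700 × 0.957 = 17896
Group 3: 20400 × 0.947 = 19319
Group 4: 5300 × 0.92 + 23600 × 0.403 = 4876 + 9511 = 14387
Net migration: Group 3 + 540 → 19859
Population now: 0–19=5254, 20–39=17896, 40–59=19859, 60+=14387
After projecting period 2:
Births: 17896 × 0.223 = 3991 ; 19859 × 0.133 = 2641 → total 6632
Group 2: 5254 × 0.957 = 5028
Group 3: 17896 × 0.947 = 16948
Group 4: 19859 × 0.92 + 14387 × 0.403 = 18270 + 5798 = 24068
Net migration: Group 3 + 540 → 17488
Population now: 0–19=6632, 20–39=5028, 40–59=17488, 60+=24068
After projecting period 3:
Births: 5028 × 0.223 = 1121 ; 17488 × 0.133 = 2326 → total 3447
Group 2: 6632 × 0.957 = 6347
Group 3: 5028 × 0.947 = 4762
Group 4: 17488 × 0.92 + 24068 × 0.403 = 16089 + 9699 = 25788
Net migration: Group 3 + 540 → 5302
Population now: 0–19=3447, 20–39=6347, 40–59=5302, 60+=25788

6347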